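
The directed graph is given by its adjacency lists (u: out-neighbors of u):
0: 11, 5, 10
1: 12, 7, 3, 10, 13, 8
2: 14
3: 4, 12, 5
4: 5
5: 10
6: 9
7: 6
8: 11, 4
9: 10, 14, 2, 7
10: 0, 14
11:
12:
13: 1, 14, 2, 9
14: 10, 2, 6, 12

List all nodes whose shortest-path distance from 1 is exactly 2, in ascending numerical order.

0, 2, 4, 5, 6, 9, 11, 14

Level 0: 1
Level 1: 3, 7, 8, 10, 12, 13
Level 2: 0, 2, 4, 5, 6, 9, 11, 14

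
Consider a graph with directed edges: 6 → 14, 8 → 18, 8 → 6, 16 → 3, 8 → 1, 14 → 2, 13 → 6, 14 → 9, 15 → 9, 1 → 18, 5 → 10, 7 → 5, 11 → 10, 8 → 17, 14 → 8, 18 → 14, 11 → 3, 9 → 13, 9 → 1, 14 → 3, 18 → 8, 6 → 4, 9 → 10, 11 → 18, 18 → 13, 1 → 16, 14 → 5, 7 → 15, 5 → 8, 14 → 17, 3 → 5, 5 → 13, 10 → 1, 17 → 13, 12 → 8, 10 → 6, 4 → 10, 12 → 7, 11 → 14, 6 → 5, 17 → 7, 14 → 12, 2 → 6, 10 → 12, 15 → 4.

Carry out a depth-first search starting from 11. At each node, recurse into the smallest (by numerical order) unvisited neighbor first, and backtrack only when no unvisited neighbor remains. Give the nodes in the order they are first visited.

Visit 11
11 → 3
3 → 5
5 → 8
8 → 1
1 → 16
1 → 18
18 → 13
13 → 6
6 → 4
4 → 10
10 → 12
12 → 7
7 → 15
15 → 9
6 → 14
14 → 2
14 → 17

11 -> 3 -> 5 -> 8 -> 1 -> 16 -> 18 -> 13 -> 6 -> 4 -> 10 -> 12 -> 7 -> 15 -> 9 -> 14 -> 2 -> 17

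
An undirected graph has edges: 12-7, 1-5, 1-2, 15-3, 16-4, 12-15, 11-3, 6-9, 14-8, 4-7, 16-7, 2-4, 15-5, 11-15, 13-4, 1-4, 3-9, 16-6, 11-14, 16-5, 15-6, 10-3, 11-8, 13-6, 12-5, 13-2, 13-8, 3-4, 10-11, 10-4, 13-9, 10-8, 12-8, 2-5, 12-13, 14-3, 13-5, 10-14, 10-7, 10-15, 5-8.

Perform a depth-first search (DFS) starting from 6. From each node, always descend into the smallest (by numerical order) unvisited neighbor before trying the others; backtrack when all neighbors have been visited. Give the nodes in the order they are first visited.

Visit 6
6 → 9
9 → 3
3 → 4
4 → 1
1 → 2
2 → 5
5 → 8
8 → 10
10 → 7
7 → 12
12 → 13
12 → 15
15 → 11
11 → 14
7 → 16

6, 9, 3, 4, 1, 2, 5, 8, 10, 7, 12, 13, 15, 11, 14, 16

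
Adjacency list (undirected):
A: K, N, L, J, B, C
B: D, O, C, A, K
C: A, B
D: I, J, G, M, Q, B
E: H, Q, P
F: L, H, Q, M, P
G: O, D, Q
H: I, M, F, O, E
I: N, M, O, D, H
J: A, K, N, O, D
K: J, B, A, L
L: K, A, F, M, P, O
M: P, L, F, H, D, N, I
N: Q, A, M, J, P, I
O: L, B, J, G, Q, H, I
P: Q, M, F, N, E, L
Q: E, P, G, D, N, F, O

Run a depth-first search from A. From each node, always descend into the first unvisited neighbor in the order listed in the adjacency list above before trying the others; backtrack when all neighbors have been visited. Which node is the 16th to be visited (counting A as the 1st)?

G

Visit A
A → K
K → J
J → N
N → Q
Q → E
E → H
H → I
I → M
M → P
P → F
F → L
L → O
O → B
B → D
D → G
B → C

Visit order: A, K, J, N, Q, E, H, I, M, P, F, L, O, B, D, G, C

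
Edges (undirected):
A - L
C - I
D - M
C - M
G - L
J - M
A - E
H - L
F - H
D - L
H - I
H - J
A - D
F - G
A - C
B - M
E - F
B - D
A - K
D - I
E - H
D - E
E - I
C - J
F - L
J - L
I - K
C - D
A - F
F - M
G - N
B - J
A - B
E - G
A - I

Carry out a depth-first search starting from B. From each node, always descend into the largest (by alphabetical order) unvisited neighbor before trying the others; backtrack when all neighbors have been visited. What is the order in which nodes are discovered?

B, M, J, L, H, I, K, A, F, G, N, E, D, C

Visit B
B → M
M → J
J → L
L → H
H → I
I → K
K → A
A → F
F → G
G → N
G → E
E → D
D → C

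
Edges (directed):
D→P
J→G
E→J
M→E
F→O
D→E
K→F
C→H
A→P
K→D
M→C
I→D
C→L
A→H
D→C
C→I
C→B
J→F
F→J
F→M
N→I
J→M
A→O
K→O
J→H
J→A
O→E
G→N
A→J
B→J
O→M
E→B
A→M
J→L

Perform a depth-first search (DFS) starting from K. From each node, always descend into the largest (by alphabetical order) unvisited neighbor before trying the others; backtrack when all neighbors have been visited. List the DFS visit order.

K → O → M → E → J → L → H → G → N → I → D → P → C → B → F → A

Visit K
K → O
O → M
M → E
E → J
J → L
J → H
J → G
G → N
N → I
I → D
D → P
D → C
C → B
J → F
J → A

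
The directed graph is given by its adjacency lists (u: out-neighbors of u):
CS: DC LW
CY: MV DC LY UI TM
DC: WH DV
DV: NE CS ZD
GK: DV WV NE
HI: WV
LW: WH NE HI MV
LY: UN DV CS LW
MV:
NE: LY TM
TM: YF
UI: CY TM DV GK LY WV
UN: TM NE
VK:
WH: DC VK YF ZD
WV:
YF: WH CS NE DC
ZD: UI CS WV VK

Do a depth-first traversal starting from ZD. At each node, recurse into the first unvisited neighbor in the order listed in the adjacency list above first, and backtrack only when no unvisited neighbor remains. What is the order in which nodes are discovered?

Visit ZD
ZD → UI
UI → CY
CY → MV
CY → DC
DC → WH
WH → VK
WH → YF
YF → CS
CS → LW
LW → NE
NE → LY
LY → UN
UN → TM
LY → DV
LW → HI
HI → WV
UI → GK

ZD, UI, CY, MV, DC, WH, VK, YF, CS, LW, NE, LY, UN, TM, DV, HI, WV, GK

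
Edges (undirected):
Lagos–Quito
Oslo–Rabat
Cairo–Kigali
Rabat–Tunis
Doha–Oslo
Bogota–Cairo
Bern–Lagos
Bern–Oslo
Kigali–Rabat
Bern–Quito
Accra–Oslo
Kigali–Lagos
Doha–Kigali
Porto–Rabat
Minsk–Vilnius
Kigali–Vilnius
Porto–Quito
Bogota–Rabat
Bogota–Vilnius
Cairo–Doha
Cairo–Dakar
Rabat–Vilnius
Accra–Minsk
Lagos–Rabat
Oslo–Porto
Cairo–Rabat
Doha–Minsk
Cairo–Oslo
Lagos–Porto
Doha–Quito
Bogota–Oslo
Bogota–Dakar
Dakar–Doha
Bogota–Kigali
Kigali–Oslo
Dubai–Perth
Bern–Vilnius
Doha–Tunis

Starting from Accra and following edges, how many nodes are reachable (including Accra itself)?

15

BFS from Accra visits: Accra, Oslo, Minsk, Rabat, Porto, Kigali, Doha, Cairo, Bogota, Bern, Vilnius, Tunis, Lagos, Quito, Dakar
Reachable nodes: 15 of 17 total.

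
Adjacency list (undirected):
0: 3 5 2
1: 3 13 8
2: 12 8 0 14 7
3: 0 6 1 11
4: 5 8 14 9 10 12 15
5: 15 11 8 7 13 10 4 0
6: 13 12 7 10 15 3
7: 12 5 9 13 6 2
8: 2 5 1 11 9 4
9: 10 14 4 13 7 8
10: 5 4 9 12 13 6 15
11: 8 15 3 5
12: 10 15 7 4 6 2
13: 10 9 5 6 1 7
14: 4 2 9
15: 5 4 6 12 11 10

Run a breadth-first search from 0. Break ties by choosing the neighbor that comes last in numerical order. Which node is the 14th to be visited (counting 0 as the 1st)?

Visit 0; enqueue 5, 3, 2 → queue [5, 3, 2]
Visit 5; enqueue 15, 13, 11, 10, 8, 7, 4 → queue [3, 2, 15, 13, 11, 10, 8, 7, 4]
Visit 3; enqueue 6, 1 → queue [2, 15, 13, 11, 10, 8, 7, 4, 6, 1]
Visit 2; enqueue 14, 12 → queue [15, 13, 11, 10, 8, 7, 4, 6, 1, 14, 12]
Visit 15 → queue [13, 11, 10, 8, 7, 4, 6, 1, 14, 12]
Visit 13; enqueue 9 → queue [11, 10, 8, 7, 4, 6, 1, 14, 12, 9]
Visit 11 → queue [10, 8, 7, 4, 6, 1, 14, 12, 9]
Visit 10 → queue [8, 7, 4, 6, 1, 14, 12, 9]
Visit 8 → queue [7, 4, 6, 1, 14, 12, 9]
Visit 7 → queue [4, 6, 1, 14, 12, 9]
Visit 4 → queue [6, 1, 14, 12, 9]
Visit 6 → queue [1, 14, 12, 9]
Visit 1 → queue [14, 12, 9]
Visit 14 → queue [12, 9]
Visit 12 → queue [9]
Visit 9 → queue []

Visit order: 0, 5, 3, 2, 15, 13, 11, 10, 8, 7, 4, 6, 1, 14, 12, 9

14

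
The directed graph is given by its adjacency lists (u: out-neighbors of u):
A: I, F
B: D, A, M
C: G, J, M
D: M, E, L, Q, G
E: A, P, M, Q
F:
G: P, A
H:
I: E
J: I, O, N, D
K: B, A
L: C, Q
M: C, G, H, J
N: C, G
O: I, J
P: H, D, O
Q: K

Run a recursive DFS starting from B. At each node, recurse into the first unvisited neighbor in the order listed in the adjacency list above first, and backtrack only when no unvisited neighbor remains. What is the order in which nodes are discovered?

B D M C G P H O I E A F Q K J N L

Visit B
B → D
D → M
M → C
C → G
G → P
P → H
P → O
O → I
I → E
E → A
A → F
E → Q
Q → K
O → J
J → N
D → L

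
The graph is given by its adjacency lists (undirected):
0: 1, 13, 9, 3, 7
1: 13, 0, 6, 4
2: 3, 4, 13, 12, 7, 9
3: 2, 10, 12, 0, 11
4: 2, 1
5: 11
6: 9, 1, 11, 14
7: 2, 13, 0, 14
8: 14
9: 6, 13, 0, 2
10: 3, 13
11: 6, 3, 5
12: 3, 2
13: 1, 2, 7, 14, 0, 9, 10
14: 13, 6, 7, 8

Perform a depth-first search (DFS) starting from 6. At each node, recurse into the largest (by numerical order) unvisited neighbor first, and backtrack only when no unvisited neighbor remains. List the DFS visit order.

6 → 14 → 13 → 10 → 3 → 12 → 2 → 9 → 0 → 7 → 1 → 4 → 11 → 5 → 8

Visit 6
6 → 14
14 → 13
13 → 10
10 → 3
3 → 12
12 → 2
2 → 9
9 → 0
0 → 7
0 → 1
1 → 4
3 → 11
11 → 5
14 → 8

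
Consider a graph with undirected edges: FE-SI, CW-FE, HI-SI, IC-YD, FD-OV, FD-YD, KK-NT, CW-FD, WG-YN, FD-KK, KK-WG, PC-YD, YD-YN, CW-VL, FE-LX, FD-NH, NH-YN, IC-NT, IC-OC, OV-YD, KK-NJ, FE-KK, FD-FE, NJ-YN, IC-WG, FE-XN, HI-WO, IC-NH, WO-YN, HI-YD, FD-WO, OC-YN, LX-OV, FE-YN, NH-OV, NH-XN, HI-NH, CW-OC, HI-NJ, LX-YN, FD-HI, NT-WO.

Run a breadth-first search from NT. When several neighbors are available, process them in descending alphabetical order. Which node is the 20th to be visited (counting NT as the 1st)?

Visit NT; enqueue WO, KK, IC → queue [WO, KK, IC]
Visit WO; enqueue YN, HI, FD → queue [KK, IC, YN, HI, FD]
Visit KK; enqueue WG, NJ, FE → queue [IC, YN, HI, FD, WG, NJ, FE]
Visit IC; enqueue YD, OC, NH → queue [YN, HI, FD, WG, NJ, FE, YD, OC, NH]
Visit YN; enqueue LX → queue [HI, FD, WG, NJ, FE, YD, OC, NH, LX]
Visit HI; enqueue SI → queue [FD, WG, NJ, FE, YD, OC, NH, LX, SI]
Visit FD; enqueue OV, CW → queue [WG, NJ, FE, YD, OC, NH, LX, SI, OV, CW]
Visit WG → queue [NJ, FE, YD, OC, NH, LX, SI, OV, CW]
Visit NJ → queue [FE, YD, OC, NH, LX, SI, OV, CW]
Visit FE; enqueue XN → queue [YD, OC, NH, LX, SI, OV, CW, XN]
Visit YD; enqueue PC → queue [OC, NH, LX, SI, OV, CW, XN, PC]
Visit OC → queue [NH, LX, SI, OV, CW, XN, PC]
Visit NH → queue [LX, SI, OV, CW, XN, PC]
Visit LX → queue [SI, OV, CW, XN, PC]
Visit SI → queue [OV, CW, XN, PC]
Visit OV → queue [CW, XN, PC]
Visit CW; enqueue VL → queue [XN, PC, VL]
Visit XN → queue [PC, VL]
Visit PC → queue [VL]
Visit VL → queue []

Visit order: NT, WO, KK, IC, YN, HI, FD, WG, NJ, FE, YD, OC, NH, LX, SI, OV, CW, XN, PC, VL

VL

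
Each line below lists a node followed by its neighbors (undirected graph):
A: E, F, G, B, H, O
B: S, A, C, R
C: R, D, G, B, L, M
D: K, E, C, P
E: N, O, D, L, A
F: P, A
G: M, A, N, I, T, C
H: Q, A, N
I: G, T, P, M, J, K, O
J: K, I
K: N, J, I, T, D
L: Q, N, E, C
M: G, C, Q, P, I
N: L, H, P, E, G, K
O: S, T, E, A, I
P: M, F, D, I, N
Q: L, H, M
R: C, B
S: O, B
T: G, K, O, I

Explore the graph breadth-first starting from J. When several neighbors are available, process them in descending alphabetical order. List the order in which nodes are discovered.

J, K, I, T, N, D, P, O, M, G, L, H, E, C, F, S, A, Q, R, B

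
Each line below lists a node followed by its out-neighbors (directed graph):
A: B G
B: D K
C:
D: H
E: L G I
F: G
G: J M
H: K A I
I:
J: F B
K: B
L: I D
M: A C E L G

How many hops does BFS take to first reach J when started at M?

Level 0: M
Level 1: A, C, E, G, L
Level 2: B, D, I, J
Level 3: F, H, K
J first appears at level 2.

2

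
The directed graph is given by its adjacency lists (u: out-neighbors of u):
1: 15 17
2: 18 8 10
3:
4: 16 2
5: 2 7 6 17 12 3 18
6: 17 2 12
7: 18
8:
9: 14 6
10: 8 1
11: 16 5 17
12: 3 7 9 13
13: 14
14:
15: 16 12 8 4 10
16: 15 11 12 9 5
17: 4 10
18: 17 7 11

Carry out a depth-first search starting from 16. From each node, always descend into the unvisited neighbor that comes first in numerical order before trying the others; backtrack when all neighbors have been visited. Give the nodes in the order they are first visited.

Visit 16
16 → 5
5 → 2
2 → 8
2 → 10
10 → 1
1 → 15
15 → 4
15 → 12
12 → 3
12 → 7
7 → 18
18 → 11
11 → 17
12 → 9
9 → 6
9 → 14
12 → 13

16, 5, 2, 8, 10, 1, 15, 4, 12, 3, 7, 18, 11, 17, 9, 6, 14, 13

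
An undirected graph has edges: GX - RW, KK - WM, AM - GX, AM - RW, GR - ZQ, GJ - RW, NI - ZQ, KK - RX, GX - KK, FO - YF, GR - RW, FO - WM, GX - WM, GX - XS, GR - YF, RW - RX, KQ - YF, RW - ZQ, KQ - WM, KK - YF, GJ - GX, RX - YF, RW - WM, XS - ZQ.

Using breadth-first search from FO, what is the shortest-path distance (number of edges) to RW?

Level 0: FO
Level 1: WM, YF
Level 2: GR, GX, KK, KQ, RW, RX
Level 3: AM, GJ, XS, ZQ
Level 4: NI
RW first appears at level 2.

2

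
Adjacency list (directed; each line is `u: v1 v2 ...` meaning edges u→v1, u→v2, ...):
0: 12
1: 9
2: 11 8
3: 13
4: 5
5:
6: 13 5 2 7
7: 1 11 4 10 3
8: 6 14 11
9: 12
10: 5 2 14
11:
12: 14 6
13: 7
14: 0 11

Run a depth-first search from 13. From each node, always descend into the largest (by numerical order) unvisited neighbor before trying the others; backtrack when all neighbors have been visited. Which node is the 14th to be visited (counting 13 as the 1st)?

Visit 13
13 → 7
7 → 11
7 → 10
10 → 14
14 → 0
0 → 12
12 → 6
6 → 5
6 → 2
2 → 8
7 → 4
7 → 3
7 → 1
1 → 9

Visit order: 13, 7, 11, 10, 14, 0, 12, 6, 5, 2, 8, 4, 3, 1, 9

1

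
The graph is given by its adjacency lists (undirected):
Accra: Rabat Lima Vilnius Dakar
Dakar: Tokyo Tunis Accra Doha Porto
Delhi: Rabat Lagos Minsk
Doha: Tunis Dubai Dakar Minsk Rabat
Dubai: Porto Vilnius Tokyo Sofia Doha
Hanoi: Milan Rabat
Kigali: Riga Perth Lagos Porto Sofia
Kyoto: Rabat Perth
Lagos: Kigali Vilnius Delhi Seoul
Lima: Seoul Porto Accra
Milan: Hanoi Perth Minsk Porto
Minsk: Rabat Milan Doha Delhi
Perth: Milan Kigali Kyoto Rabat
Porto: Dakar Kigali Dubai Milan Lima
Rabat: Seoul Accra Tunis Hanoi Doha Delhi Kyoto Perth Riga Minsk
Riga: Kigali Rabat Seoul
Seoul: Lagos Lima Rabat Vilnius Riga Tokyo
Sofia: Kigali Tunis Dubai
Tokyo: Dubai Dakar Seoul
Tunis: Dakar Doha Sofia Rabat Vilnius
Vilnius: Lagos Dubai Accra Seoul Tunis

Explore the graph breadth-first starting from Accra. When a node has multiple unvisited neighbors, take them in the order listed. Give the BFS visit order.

Visit Accra; enqueue Rabat, Lima, Vilnius, Dakar → queue [Rabat, Lima, Vilnius, Dakar]
Visit Rabat; enqueue Seoul, Tunis, Hanoi, Doha, Delhi, Kyoto, Perth, Riga, Minsk → queue [Lima, Vilnius, Dakar, Seoul, Tunis, Hanoi, Doha, Delhi, Kyoto, Perth, Riga, Minsk]
Visit Lima; enqueue Porto → queue [Vilnius, Dakar, Seoul, Tunis, Hanoi, Doha, Delhi, Kyoto, Perth, Riga, Minsk, Porto]
Visit Vilnius; enqueue Lagos, Dubai → queue [Dakar, Seoul, Tunis, Hanoi, Doha, Delhi, Kyoto, Perth, Riga, Minsk, Porto, Lagos, Dubai]
Visit Dakar; enqueue Tokyo → queue [Seoul, Tunis, Hanoi, Doha, Delhi, Kyoto, Perth, Riga, Minsk, Porto, Lagos, Dubai, Tokyo]
Visit Seoul → queue [Tunis, Hanoi, Doha, Delhi, Kyoto, Perth, Riga, Minsk, Porto, Lagos, Dubai, Tokyo]
Visit Tunis; enqueue Sofia → queue [Hanoi, Doha, Delhi, Kyoto, Perth, Riga, Minsk, Porto, Lagos, Dubai, Tokyo, Sofia]
Visit Hanoi; enqueue Milan → queue [Doha, Delhi, Kyoto, Perth, Riga, Minsk, Porto, Lagos, Dubai, Tokyo, Sofia, Milan]
Visit Doha → queue [Delhi, Kyoto, Perth, Riga, Minsk, Porto, Lagos, Dubai, Tokyo, Sofia, Milan]
Visit Delhi → queue [Kyoto, Perth, Riga, Minsk, Porto, Lagos, Dubai, Tokyo, Sofia, Milan]
Visit Kyoto → queue [Perth, Riga, Minsk, Porto, Lagos, Dubai, Tokyo, Sofia, Milan]
Visit Perth; enqueue Kigali → queue [Riga, Minsk, Porto, Lagos, Dubai, Tokyo, Sofia, Milan, Kigali]
Visit Riga → queue [Minsk, Porto, Lagos, Dubai, Tokyo, Sofia, Milan, Kigali]
Visit Minsk → queue [Porto, Lagos, Dubai, Tokyo, Sofia, Milan, Kigali]
Visit Porto → queue [Lagos, Dubai, Tokyo, Sofia, Milan, Kigali]
Visit Lagos → queue [Dubai, Tokyo, Sofia, Milan, Kigali]
Visit Dubai → queue [Tokyo, Sofia, Milan, Kigali]
Visit Tokyo → queue [Sofia, Milan, Kigali]
Visit Sofia → queue [Milan, Kigali]
Visit Milan → queue [Kigali]
Visit Kigali → queue []

Accra -> Rabat -> Lima -> Vilnius -> Dakar -> Seoul -> Tunis -> Hanoi -> Doha -> Delhi -> Kyoto -> Perth -> Riga -> Minsk -> Porto -> Lagos -> Dubai -> Tokyo -> Sofia -> Milan -> Kigali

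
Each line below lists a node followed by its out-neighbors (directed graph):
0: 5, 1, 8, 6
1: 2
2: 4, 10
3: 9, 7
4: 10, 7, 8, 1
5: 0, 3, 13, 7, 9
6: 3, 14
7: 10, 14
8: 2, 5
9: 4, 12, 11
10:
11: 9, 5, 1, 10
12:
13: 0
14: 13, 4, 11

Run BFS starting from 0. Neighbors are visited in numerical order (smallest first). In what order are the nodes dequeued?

0 1 5 6 8 2 3 7 9 13 14 4 10 11 12

Visit 0; enqueue 1, 5, 6, 8 → queue [1, 5, 6, 8]
Visit 1; enqueue 2 → queue [5, 6, 8, 2]
Visit 5; enqueue 3, 7, 9, 13 → queue [6, 8, 2, 3, 7, 9, 13]
Visit 6; enqueue 14 → queue [8, 2, 3, 7, 9, 13, 14]
Visit 8 → queue [2, 3, 7, 9, 13, 14]
Visit 2; enqueue 4, 10 → queue [3, 7, 9, 13, 14, 4, 10]
Visit 3 → queue [7, 9, 13, 14, 4, 10]
Visit 7 → queue [9, 13, 14, 4, 10]
Visit 9; enqueue 11, 12 → queue [13, 14, 4, 10, 11, 12]
Visit 13 → queue [14, 4, 10, 11, 12]
Visit 14 → queue [4, 10, 11, 12]
Visit 4 → queue [10, 11, 12]
Visit 10 → queue [11, 12]
Visit 11 → queue [12]
Visit 12 → queue []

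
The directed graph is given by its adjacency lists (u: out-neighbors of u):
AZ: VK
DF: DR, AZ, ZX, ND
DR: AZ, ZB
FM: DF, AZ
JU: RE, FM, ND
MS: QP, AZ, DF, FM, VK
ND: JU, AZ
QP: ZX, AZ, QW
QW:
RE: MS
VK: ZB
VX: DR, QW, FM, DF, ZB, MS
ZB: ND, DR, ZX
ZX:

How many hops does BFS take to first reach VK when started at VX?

2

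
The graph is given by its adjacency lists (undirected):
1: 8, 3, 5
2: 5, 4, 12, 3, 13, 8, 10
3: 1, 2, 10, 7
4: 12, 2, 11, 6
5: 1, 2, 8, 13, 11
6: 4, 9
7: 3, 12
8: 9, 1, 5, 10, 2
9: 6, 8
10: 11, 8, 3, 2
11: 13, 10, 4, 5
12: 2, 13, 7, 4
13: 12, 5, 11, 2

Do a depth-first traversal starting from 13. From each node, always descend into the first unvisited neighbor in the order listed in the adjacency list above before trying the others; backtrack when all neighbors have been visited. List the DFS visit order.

Visit 13
13 → 12
12 → 2
2 → 5
5 → 1
1 → 8
8 → 9
9 → 6
6 → 4
4 → 11
11 → 10
10 → 3
3 → 7

13, 12, 2, 5, 1, 8, 9, 6, 4, 11, 10, 3, 7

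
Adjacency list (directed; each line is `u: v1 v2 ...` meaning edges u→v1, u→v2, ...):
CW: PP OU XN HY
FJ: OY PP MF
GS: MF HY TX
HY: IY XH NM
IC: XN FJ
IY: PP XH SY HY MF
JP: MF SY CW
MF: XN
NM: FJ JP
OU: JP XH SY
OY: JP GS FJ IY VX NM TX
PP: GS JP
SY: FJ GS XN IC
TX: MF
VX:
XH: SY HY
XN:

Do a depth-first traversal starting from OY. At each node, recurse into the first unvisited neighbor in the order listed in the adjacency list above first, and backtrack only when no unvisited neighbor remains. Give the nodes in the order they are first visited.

Visit OY
OY → JP
JP → MF
MF → XN
JP → SY
SY → FJ
FJ → PP
PP → GS
GS → HY
HY → IY
IY → XH
HY → NM
GS → TX
SY → IC
JP → CW
CW → OU
OY → VX

OY, JP, MF, XN, SY, FJ, PP, GS, HY, IY, XH, NM, TX, IC, CW, OU, VX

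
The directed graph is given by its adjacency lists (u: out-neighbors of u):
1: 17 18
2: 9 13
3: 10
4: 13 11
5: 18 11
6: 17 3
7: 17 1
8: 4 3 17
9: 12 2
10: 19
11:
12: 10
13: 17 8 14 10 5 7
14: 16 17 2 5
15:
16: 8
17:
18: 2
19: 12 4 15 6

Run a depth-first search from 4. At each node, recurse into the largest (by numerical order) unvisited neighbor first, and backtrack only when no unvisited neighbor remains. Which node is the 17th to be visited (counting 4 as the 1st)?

11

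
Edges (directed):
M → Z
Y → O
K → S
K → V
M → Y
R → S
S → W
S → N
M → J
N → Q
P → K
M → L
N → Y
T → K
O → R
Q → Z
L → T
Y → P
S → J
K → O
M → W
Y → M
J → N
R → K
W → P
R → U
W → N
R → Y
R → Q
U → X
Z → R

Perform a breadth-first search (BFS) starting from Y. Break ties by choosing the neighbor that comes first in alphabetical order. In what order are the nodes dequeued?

Y, M, O, P, J, L, W, Z, R, K, N, T, Q, S, U, V, X

Visit Y; enqueue M, O, P → queue [M, O, P]
Visit M; enqueue J, L, W, Z → queue [O, P, J, L, W, Z]
Visit O; enqueue R → queue [P, J, L, W, Z, R]
Visit P; enqueue K → queue [J, L, W, Z, R, K]
Visit J; enqueue N → queue [L, W, Z, R, K, N]
Visit L; enqueue T → queue [W, Z, R, K, N, T]
Visit W → queue [Z, R, K, N, T]
Visit Z → queue [R, K, N, T]
Visit R; enqueue Q, S, U → queue [K, N, T, Q, S, U]
Visit K; enqueue V → queue [N, T, Q, S, U, V]
Visit N → queue [T, Q, S, U, V]
Visit T → queue [Q, S, U, V]
Visit Q → queue [S, U, V]
Visit S → queue [U, V]
Visit U; enqueue X → queue [V, X]
Visit V → queue [X]
Visit X → queue []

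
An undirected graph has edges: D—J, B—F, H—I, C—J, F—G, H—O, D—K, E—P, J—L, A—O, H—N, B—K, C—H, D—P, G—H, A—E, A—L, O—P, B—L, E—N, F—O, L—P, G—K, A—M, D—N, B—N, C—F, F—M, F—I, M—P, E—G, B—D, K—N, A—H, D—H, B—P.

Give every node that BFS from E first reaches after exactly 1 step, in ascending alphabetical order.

Level 0: E
Level 1: A, G, N, P
Level 2: B, D, F, H, K, L, M, O
Level 3: C, I, J

A, G, N, P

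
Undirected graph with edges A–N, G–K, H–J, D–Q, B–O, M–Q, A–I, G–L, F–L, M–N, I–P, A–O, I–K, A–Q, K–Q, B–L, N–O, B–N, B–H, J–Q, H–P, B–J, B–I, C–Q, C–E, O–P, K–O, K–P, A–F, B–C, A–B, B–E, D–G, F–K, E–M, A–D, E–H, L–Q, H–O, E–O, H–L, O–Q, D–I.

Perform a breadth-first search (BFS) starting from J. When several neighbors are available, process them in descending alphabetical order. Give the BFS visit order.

J, Q, H, B, O, M, L, K, D, C, A, P, E, N, I, G, F

Visit J; enqueue Q, H, B → queue [Q, H, B]
Visit Q; enqueue O, M, L, K, D, C, A → queue [H, B, O, M, L, K, D, C, A]
Visit H; enqueue P, E → queue [B, O, M, L, K, D, C, A, P, E]
Visit B; enqueue N, I → queue [O, M, L, K, D, C, A, P, E, N, I]
Visit O → queue [M, L, K, D, C, A, P, E, N, I]
Visit M → queue [L, K, D, C, A, P, E, N, I]
Visit L; enqueue G, F → queue [K, D, C, A, P, E, N, I, G, F]
Visit K → queue [D, C, A, P, E, N, I, G, F]
Visit D → queue [C, A, P, E, N, I, G, F]
Visit C → queue [A, P, E, N, I, G, F]
Visit A → queue [P, E, N, I, G, F]
Visit P → queue [E, N, I, G, F]
Visit E → queue [N, I, G, F]
Visit N → queue [I, G, F]
Visit I → queue [G, F]
Visit G → queue [F]
Visit F → queue []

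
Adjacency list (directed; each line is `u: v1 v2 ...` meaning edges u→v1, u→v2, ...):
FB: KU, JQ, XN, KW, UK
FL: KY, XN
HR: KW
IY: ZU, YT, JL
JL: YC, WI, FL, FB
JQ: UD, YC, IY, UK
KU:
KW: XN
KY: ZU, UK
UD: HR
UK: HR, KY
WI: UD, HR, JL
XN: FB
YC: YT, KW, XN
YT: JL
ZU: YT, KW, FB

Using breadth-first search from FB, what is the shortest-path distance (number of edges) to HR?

Level 0: FB
Level 1: JQ, KU, KW, UK, XN
Level 2: HR, IY, KY, UD, YC
Level 3: JL, YT, ZU
Level 4: FL, WI
HR first appears at level 2.

2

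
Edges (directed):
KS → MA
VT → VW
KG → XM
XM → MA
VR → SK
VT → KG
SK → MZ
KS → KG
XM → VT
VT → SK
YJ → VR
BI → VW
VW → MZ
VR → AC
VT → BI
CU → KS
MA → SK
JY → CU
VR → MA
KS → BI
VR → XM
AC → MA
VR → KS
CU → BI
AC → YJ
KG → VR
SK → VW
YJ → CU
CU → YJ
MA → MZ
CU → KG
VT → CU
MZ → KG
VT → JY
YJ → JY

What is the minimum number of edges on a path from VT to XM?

2

Level 0: VT
Level 1: BI, CU, JY, KG, SK, VW
Level 2: KS, MZ, VR, XM, YJ
Level 3: AC, MA
XM first appears at level 2.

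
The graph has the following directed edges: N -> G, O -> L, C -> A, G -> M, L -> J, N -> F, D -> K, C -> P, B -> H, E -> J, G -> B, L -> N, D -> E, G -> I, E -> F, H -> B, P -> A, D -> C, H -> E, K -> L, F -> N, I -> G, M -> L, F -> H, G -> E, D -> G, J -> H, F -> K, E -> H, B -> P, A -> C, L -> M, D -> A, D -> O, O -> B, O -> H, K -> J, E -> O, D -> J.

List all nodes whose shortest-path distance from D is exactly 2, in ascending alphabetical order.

B, F, H, I, L, M, P

Level 0: D
Level 1: A, C, E, G, J, K, O
Level 2: B, F, H, I, L, M, P
Level 3: N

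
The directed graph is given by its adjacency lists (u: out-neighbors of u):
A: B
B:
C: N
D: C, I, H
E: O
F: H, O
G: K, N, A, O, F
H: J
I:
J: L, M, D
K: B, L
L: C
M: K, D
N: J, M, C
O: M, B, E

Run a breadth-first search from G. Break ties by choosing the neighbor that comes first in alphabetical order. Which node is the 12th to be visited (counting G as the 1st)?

M

Visit G; enqueue A, F, K, N, O → queue [A, F, K, N, O]
Visit A; enqueue B → queue [F, K, N, O, B]
Visit F; enqueue H → queue [K, N, O, B, H]
Visit K; enqueue L → queue [N, O, B, H, L]
Visit N; enqueue C, J, M → queue [O, B, H, L, C, J, M]
Visit O; enqueue E → queue [B, H, L, C, J, M, E]
Visit B → queue [H, L, C, J, M, E]
Visit H → queue [L, C, J, M, E]
Visit L → queue [C, J, M, E]
Visit C → queue [J, M, E]
Visit J; enqueue D → queue [M, E, D]
Visit M → queue [E, D]
Visit E → queue [D]
Visit D; enqueue I → queue [I]
Visit I → queue []

Visit order: G, A, F, K, N, O, B, H, L, C, J, M, E, D, I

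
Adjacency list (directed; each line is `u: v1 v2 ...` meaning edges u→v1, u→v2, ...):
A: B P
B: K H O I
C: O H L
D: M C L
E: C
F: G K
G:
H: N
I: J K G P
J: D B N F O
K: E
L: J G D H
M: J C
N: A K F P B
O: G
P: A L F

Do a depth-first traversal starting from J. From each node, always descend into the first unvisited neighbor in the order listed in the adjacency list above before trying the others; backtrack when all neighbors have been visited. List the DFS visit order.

J → D → M → C → O → G → H → N → A → B → K → E → I → P → L → F

Visit J
J → D
D → M
M → C
C → O
O → G
C → H
H → N
N → A
A → B
B → K
K → E
B → I
I → P
P → L
P → F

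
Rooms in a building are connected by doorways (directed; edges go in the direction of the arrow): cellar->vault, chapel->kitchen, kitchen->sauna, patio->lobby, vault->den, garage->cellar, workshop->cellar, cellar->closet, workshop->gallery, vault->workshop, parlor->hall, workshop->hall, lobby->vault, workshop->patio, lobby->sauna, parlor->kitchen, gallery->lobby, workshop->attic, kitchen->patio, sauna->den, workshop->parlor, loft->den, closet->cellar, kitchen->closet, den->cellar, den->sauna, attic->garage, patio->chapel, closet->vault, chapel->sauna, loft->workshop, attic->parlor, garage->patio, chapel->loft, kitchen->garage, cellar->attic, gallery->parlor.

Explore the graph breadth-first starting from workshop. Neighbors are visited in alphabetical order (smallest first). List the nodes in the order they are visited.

workshop attic cellar gallery hall parlor patio garage closet vault lobby kitchen chapel den sauna loft

Visit workshop; enqueue attic, cellar, gallery, hall, parlor, patio → queue [attic, cellar, gallery, hall, parlor, patio]
Visit attic; enqueue garage → queue [cellar, gallery, hall, parlor, patio, garage]
Visit cellar; enqueue closet, vault → queue [gallery, hall, parlor, patio, garage, closet, vault]
Visit gallery; enqueue lobby → queue [hall, parlor, patio, garage, closet, vault, lobby]
Visit hall → queue [parlor, patio, garage, closet, vault, lobby]
Visit parlor; enqueue kitchen → queue [patio, garage, closet, vault, lobby, kitchen]
Visit patio; enqueue chapel → queue [garage, closet, vault, lobby, kitchen, chapel]
Visit garage → queue [closet, vault, lobby, kitchen, chapel]
Visit closet → queue [vault, lobby, kitchen, chapel]
Visit vault; enqueue den → queue [lobby, kitchen, chapel, den]
Visit lobby; enqueue sauna → queue [kitchen, chapel, den, sauna]
Visit kitchen → queue [chapel, den, sauna]
Visit chapel; enqueue loft → queue [den, sauna, loft]
Visit den → queue [sauna, loft]
Visit sauna → queue [loft]
Visit loft → queue []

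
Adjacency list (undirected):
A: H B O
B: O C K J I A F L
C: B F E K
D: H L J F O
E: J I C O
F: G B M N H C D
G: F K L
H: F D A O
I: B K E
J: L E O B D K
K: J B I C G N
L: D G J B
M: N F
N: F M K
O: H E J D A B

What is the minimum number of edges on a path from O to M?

3

Level 0: O
Level 1: A, B, D, E, H, J
Level 2: C, F, I, K, L
Level 3: G, M, N
M first appears at level 3.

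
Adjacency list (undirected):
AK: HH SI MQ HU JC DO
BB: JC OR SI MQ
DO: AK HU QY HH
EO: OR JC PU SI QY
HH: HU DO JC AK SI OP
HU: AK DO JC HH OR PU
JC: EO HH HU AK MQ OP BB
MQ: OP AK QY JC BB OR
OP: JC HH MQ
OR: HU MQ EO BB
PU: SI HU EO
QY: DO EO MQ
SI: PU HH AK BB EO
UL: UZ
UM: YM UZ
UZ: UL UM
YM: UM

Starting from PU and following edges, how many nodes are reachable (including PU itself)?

13

BFS from PU visits: PU, EO, HU, SI, JC, OR, QY, AK, DO, HH, BB, MQ, OP
Reachable nodes: 13 of 17 total.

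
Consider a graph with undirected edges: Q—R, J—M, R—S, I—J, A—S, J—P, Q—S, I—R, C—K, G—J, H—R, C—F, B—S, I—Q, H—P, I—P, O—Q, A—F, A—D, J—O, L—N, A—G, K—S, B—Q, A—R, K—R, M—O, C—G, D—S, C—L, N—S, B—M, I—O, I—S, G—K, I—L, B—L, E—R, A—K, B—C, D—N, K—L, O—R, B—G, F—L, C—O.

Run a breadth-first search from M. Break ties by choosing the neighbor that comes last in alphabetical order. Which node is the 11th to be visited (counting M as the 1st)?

Visit M; enqueue O, J, B → queue [O, J, B]
Visit O; enqueue R, Q, I, C → queue [J, B, R, Q, I, C]
Visit J; enqueue P, G → queue [B, R, Q, I, C, P, G]
Visit B; enqueue S, L → queue [R, Q, I, C, P, G, S, L]
Visit R; enqueue K, H, E, A → queue [Q, I, C, P, G, S, L, K, H, E, A]
Visit Q → queue [I, C, P, G, S, L, K, H, E, A]
Visit I → queue [C, P, G, S, L, K, H, E, A]
Visit C; enqueue F → queue [P, G, S, L, K, H, E, A, F]
Visit P → queue [G, S, L, K, H, E, A, F]
Visit G → queue [S, L, K, H, E, A, F]
Visit S; enqueue N, D → queue [L, K, H, E, A, F, N, D]
Visit L → queue [K, H, E, A, F, N, D]
Visit K → queue [H, E, A, F, N, D]
Visit H → queue [E, A, F, N, D]
Visit E → queue [A, F, N, D]
Visit A → queue [F, N, D]
Visit F → queue [N, D]
Visit N → queue [D]
Visit D → queue []

Visit order: M, O, J, B, R, Q, I, C, P, G, S, L, K, H, E, A, F, N, D

S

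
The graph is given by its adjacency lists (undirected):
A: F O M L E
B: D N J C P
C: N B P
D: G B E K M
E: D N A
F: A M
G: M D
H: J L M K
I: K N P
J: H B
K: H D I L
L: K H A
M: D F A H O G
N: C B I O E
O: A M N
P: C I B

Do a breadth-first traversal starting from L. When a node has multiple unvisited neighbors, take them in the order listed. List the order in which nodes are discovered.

Visit L; enqueue K, H, A → queue [K, H, A]
Visit K; enqueue D, I → queue [H, A, D, I]
Visit H; enqueue J, M → queue [A, D, I, J, M]
Visit A; enqueue F, O, E → queue [D, I, J, M, F, O, E]
Visit D; enqueue G, B → queue [I, J, M, F, O, E, G, B]
Visit I; enqueue N, P → queue [J, M, F, O, E, G, B, N, P]
Visit J → queue [M, F, O, E, G, B, N, P]
Visit M → queue [F, O, E, G, B, N, P]
Visit F → queue [O, E, G, B, N, P]
Visit O → queue [E, G, B, N, P]
Visit E → queue [G, B, N, P]
Visit G → queue [B, N, P]
Visit B; enqueue C → queue [N, P, C]
Visit N → queue [P, C]
Visit P → queue [C]
Visit C → queue []

L, K, H, A, D, I, J, M, F, O, E, G, B, N, P, C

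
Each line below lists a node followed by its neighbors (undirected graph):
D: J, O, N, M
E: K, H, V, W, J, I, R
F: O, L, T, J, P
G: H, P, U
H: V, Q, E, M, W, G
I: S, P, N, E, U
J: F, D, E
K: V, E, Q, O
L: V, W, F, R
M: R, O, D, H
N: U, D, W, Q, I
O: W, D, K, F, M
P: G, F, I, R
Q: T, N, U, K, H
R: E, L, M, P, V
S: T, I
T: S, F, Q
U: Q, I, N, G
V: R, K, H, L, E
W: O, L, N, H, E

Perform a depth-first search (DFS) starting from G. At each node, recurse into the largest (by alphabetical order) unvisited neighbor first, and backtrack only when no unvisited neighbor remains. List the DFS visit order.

G, U, Q, T, S, I, P, R, V, L, W, O, M, H, E, K, J, F, D, N

Visit G
G → U
U → Q
Q → T
T → S
S → I
I → P
P → R
R → V
V → L
L → W
W → O
O → M
M → H
H → E
E → K
E → J
J → F
J → D
D → N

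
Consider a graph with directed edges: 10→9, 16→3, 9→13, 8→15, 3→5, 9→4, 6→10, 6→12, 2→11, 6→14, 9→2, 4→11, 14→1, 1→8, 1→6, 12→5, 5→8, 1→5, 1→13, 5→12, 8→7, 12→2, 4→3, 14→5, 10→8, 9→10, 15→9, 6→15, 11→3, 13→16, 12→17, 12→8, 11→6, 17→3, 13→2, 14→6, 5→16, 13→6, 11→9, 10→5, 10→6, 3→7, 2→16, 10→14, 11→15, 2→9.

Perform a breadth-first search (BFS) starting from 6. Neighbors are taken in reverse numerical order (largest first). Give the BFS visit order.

6 -> 15 -> 14 -> 12 -> 10 -> 9 -> 5 -> 1 -> 17 -> 8 -> 2 -> 13 -> 4 -> 16 -> 3 -> 7 -> 11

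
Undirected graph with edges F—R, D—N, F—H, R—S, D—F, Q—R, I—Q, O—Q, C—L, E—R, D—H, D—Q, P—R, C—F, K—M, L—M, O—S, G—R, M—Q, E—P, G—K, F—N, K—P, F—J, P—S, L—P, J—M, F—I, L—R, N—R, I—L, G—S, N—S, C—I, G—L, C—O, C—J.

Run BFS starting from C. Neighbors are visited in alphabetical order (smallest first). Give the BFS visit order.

Visit C; enqueue F, I, J, L, O → queue [F, I, J, L, O]
Visit F; enqueue D, H, N, R → queue [I, J, L, O, D, H, N, R]
Visit I; enqueue Q → queue [J, L, O, D, H, N, R, Q]
Visit J; enqueue M → queue [L, O, D, H, N, R, Q, M]
Visit L; enqueue G, P → queue [O, D, H, N, R, Q, M, G, P]
Visit O; enqueue S → queue [D, H, N, R, Q, M, G, P, S]
Visit D → queue [H, N, R, Q, M, G, P, S]
Visit H → queue [N, R, Q, M, G, P, S]
Visit N → queue [R, Q, M, G, P, S]
Visit R; enqueue E → queue [Q, M, G, P, S, E]
Visit Q → queue [M, G, P, S, E]
Visit M; enqueue K → queue [G, P, S, E, K]
Visit G → queue [P, S, E, K]
Visit P → queue [S, E, K]
Visit S → queue [E, K]
Visit E → queue [K]
Visit K → queue []

C -> F -> I -> J -> L -> O -> D -> H -> N -> R -> Q -> M -> G -> P -> S -> E -> K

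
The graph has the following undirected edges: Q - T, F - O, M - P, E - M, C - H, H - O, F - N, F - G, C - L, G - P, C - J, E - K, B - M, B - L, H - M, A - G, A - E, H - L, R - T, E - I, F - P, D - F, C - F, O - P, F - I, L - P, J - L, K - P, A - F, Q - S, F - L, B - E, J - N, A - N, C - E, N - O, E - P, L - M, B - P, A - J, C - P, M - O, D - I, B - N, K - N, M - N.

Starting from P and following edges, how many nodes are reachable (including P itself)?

BFS from P visits: P, B, C, E, F, G, K, L, M, O, N, H, J, A, I, D
Reachable nodes: 16 of 20 total.

16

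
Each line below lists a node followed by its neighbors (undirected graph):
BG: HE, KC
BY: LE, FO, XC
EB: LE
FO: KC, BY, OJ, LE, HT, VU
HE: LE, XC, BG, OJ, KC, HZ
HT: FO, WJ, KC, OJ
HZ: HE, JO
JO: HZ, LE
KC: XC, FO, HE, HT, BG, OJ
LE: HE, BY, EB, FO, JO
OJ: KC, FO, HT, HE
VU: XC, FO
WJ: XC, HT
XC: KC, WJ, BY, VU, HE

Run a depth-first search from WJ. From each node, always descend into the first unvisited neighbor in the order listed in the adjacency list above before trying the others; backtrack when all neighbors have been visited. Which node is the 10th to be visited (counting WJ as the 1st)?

Visit WJ
WJ → XC
XC → KC
KC → FO
FO → BY
BY → LE
LE → HE
HE → BG
HE → OJ
OJ → HT
HE → HZ
HZ → JO
LE → EB
FO → VU

Visit order: WJ, XC, KC, FO, BY, LE, HE, BG, OJ, HT, HZ, JO, EB, VU

HT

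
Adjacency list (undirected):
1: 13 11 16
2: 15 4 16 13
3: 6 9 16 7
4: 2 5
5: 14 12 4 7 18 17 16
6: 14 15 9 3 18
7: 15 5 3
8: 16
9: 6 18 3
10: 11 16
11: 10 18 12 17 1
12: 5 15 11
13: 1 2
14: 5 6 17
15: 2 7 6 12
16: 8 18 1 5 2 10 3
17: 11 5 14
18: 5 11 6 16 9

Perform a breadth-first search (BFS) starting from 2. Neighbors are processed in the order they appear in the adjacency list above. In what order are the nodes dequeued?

2 -> 15 -> 4 -> 16 -> 13 -> 7 -> 6 -> 12 -> 5 -> 8 -> 18 -> 1 -> 10 -> 3 -> 14 -> 9 -> 11 -> 17

Visit 2; enqueue 15, 4, 16, 13 → queue [15, 4, 16, 13]
Visit 15; enqueue 7, 6, 12 → queue [4, 16, 13, 7, 6, 12]
Visit 4; enqueue 5 → queue [16, 13, 7, 6, 12, 5]
Visit 16; enqueue 8, 18, 1, 10, 3 → queue [13, 7, 6, 12, 5, 8, 18, 1, 10, 3]
Visit 13 → queue [7, 6, 12, 5, 8, 18, 1, 10, 3]
Visit 7 → queue [6, 12, 5, 8, 18, 1, 10, 3]
Visit 6; enqueue 14, 9 → queue [12, 5, 8, 18, 1, 10, 3, 14, 9]
Visit 12; enqueue 11 → queue [5, 8, 18, 1, 10, 3, 14, 9, 11]
Visit 5; enqueue 17 → queue [8, 18, 1, 10, 3, 14, 9, 11, 17]
Visit 8 → queue [18, 1, 10, 3, 14, 9, 11, 17]
Visit 18 → queue [1, 10, 3, 14, 9, 11, 17]
Visit 1 → queue [10, 3, 14, 9, 11, 17]
Visit 10 → queue [3, 14, 9, 11, 17]
Visit 3 → queue [14, 9, 11, 17]
Visit 14 → queue [9, 11, 17]
Visit 9 → queue [11, 17]
Visit 11 → queue [17]
Visit 17 → queue []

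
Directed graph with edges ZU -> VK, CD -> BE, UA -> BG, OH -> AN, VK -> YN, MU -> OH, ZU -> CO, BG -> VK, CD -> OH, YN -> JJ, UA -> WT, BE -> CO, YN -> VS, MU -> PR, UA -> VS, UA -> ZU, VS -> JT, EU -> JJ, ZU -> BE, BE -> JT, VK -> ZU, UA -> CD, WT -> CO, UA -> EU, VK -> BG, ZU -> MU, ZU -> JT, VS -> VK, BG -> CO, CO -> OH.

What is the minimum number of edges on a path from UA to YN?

Level 0: UA
Level 1: BG, CD, EU, VS, WT, ZU
Level 2: BE, CO, JJ, JT, MU, OH, VK
Level 3: AN, PR, YN
YN first appears at level 3.

3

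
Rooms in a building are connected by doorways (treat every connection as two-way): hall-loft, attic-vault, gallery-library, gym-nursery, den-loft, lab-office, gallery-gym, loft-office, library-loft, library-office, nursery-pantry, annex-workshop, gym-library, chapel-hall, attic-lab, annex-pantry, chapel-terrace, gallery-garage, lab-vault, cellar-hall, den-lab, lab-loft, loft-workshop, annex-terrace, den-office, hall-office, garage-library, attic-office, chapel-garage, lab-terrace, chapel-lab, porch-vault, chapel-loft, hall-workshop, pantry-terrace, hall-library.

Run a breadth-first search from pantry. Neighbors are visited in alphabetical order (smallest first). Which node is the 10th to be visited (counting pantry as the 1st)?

Visit pantry; enqueue annex, nursery, terrace → queue [annex, nursery, terrace]
Visit annex; enqueue workshop → queue [nursery, terrace, workshop]
Visit nursery; enqueue gym → queue [terrace, workshop, gym]
Visit terrace; enqueue chapel, lab → queue [workshop, gym, chapel, lab]
Visit workshop; enqueue hall, loft → queue [gym, chapel, lab, hall, loft]
Visit gym; enqueue gallery, library → queue [chapel, lab, hall, loft, gallery, library]
Visit chapel; enqueue garage → queue [lab, hall, loft, gallery, library, garage]
Visit lab; enqueue attic, den, office, vault → queue [hall, loft, gallery, library, garage, attic, den, office, vault]
Visit hall; enqueue cellar → queue [loft, gallery, library, garage, attic, den, office, vault, cellar]
Visit loft → queue [gallery, library, garage, attic, den, office, vault, cellar]
Visit gallery → queue [library, garage, attic, den, office, vault, cellar]
Visit library → queue [garage, attic, den, office, vault, cellar]
Visit garage → queue [attic, den, office, vault, cellar]
Visit attic → queue [den, office, vault, cellar]
Visit den → queue [office, vault, cellar]
Visit office → queue [vault, cellar]
Visit vault; enqueue porch → queue [cellar, porch]
Visit cellar → queue [porch]
Visit porch → queue []

Visit order: pantry, annex, nursery, terrace, workshop, gym, chapel, lab, hall, loft, gallery, library, garage, attic, den, office, vault, cellar, porch

loft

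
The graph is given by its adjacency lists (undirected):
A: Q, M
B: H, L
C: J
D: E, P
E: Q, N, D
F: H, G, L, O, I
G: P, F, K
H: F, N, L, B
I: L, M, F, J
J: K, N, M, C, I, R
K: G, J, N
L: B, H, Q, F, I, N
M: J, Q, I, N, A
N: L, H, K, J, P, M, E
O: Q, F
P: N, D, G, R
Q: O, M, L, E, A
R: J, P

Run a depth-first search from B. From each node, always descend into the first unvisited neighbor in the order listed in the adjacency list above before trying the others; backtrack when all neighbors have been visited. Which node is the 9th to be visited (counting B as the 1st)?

O

Visit B
B → H
H → F
F → G
G → P
P → N
N → L
L → Q
Q → O
Q → M
M → J
J → K
J → C
J → I
J → R
M → A
Q → E
E → D

Visit order: B, H, F, G, P, N, L, Q, O, M, J, K, C, I, R, A, E, D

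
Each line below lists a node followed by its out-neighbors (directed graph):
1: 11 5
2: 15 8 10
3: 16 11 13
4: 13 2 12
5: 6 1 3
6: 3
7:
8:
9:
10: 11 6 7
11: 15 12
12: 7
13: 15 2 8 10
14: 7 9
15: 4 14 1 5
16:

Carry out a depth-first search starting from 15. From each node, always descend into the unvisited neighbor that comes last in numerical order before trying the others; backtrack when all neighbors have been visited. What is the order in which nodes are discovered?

Visit 15
15 → 14
14 → 9
14 → 7
15 → 5
5 → 6
6 → 3
3 → 16
3 → 13
13 → 10
10 → 11
11 → 12
13 → 8
13 → 2
5 → 1
15 → 4

15 → 14 → 9 → 7 → 5 → 6 → 3 → 16 → 13 → 10 → 11 → 12 → 8 → 2 → 1 → 4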